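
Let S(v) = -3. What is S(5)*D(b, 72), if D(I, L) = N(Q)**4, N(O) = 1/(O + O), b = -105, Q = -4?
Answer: -3/4096 ≈ -0.00073242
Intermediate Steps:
N(O) = 1/(2*O)
D(I, L) = 1/4096 (D(I, L) = ((1/2)/(-4))**4 = ((1/2)*(-1/4))**4 = (-1/8)**4 = 1/4096)
S(5)*D(b, 72) = -3*1/4096 = -3/4096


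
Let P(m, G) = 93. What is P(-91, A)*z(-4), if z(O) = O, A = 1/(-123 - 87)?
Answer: -372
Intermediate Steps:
A = -1/210 (A = 1/(-210) = -1/210 ≈ -0.0047619)
P(-91, A)*z(-4) = 93*(-4) = -372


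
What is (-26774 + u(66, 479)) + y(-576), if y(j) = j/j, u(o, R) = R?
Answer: -26294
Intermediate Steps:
y(j) = 1
(-26774 + u(66, 479)) + y(-576) = (-26774 + 479) + 1 = -26295 + 1 = -26294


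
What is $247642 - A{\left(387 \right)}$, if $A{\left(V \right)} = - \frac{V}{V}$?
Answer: $247643$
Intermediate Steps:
$A{\left(V \right)} = -1$ ($A{\left(V \right)} = \left(-1\right) 1 = -1$)
$247642 - A{\left(387 \right)} = 247642 - -1 = 247642 + 1 = 247643$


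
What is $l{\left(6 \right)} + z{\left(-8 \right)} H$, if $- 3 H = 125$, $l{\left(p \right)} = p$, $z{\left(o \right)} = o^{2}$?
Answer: $- \frac{7982}{3} \approx -2660.7$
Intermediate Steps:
$H = - \frac{125}{3}$ ($H = \left(- \frac{1}{3}\right) 125 = - \frac{125}{3} \approx -41.667$)
$l{\left(6 \right)} + z{\left(-8 \right)} H = 6 + \left(-8\right)^{2} \left(- \frac{125}{3}\right) = 6 + 64 \left(- \frac{125}{3}\right) = 6 - \frac{8000}{3} = - \frac{7982}{3}$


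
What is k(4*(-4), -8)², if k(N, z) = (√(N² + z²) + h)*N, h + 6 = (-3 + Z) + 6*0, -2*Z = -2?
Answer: 98304 - 32768*√5 ≈ 25033.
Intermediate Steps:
Z = 1 (Z = -½*(-2) = 1)
h = -8 (h = -6 + ((-3 + 1) + 6*0) = -6 + (-2 + 0) = -6 - 2 = -8)
k(N, z) = N*(-8 + √(N² + z²)) (k(N, z) = (√(N² + z²) - 8)*N = (-8 + √(N² + z²))*N = N*(-8 + √(N² + z²)))
k(4*(-4), -8)² = ((4*(-4))*(-8 + √((4*(-4))² + (-8)²)))² = (-16*(-8 + √((-16)² + 64)))² = (-16*(-8 + √(256 + 64)))² = (-16*(-8 + √320))² = (-16*(-8 + 8*√5))² = (128 - 128*√5)²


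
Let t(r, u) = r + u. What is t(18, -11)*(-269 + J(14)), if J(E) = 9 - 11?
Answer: -1897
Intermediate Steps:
J(E) = -2
t(18, -11)*(-269 + J(14)) = (18 - 11)*(-269 - 2) = 7*(-271) = -1897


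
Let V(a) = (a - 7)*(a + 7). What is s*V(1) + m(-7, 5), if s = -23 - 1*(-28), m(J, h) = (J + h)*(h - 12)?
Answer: -226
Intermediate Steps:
V(a) = (-7 + a)*(7 + a)
m(J, h) = (-12 + h)*(J + h) (m(J, h) = (J + h)*(-12 + h) = (-12 + h)*(J + h))
s = 5 (s = -23 + 28 = 5)
s*V(1) + m(-7, 5) = 5*(-49 + 1**2) + (5**2 - 12*(-7) - 12*5 - 7*5) = 5*(-49 + 1) + (25 + 84 - 60 - 35) = 5*(-48) + 14 = -240 + 14 = -226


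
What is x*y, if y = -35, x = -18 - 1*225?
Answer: 8505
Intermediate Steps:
x = -243 (x = -18 - 225 = -243)
x*y = -243*(-35) = 8505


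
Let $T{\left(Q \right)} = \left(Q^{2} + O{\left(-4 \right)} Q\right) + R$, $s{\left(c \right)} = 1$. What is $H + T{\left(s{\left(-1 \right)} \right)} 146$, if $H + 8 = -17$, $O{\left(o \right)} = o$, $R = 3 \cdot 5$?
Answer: $1727$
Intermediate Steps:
$R = 15$
$T{\left(Q \right)} = 15 + Q^{2} - 4 Q$ ($T{\left(Q \right)} = \left(Q^{2} - 4 Q\right) + 15 = 15 + Q^{2} - 4 Q$)
$H = -25$ ($H = -8 - 17 = -25$)
$H + T{\left(s{\left(-1 \right)} \right)} 146 = -25 + \left(15 + 1^{2} - 4\right) 146 = -25 + \left(15 + 1 - 4\right) 146 = -25 + 12 \cdot 146 = -25 + 1752 = 1727$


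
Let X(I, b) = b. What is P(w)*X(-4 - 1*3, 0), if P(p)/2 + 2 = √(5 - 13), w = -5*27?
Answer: 0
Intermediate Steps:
w = -135
P(p) = -4 + 4*I*√2 (P(p) = -4 + 2*√(5 - 13) = -4 + 2*√(-8) = -4 + 2*(2*I*√2) = -4 + 4*I*√2)
P(w)*X(-4 - 1*3, 0) = (-4 + 4*I*√2)*0 = 0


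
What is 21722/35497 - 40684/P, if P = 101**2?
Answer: -1222573826/362104897 ≈ -3.3763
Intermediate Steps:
P = 10201
21722/35497 - 40684/P = 21722/35497 - 40684/10201 = -1222573826/362104897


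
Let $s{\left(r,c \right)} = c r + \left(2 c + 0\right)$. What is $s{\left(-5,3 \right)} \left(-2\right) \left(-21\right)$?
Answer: $-378$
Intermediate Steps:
$s{\left(r,c \right)} = 2 c + c r$ ($s{\left(r,c \right)} = c r + 2 c = 2 c + c r$)
$s{\left(-5,3 \right)} \left(-2\right) \left(-21\right) = 3 \left(2 - 5\right) \left(-2\right) \left(-21\right) = 3 \left(-3\right) \left(-2\right) \left(-21\right) = \left(-9\right) \left(-2\right) \left(-21\right) = 18 \left(-21\right) = -378$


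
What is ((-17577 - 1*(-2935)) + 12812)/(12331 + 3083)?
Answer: -305/2569 ≈ -0.11872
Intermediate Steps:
((-17577 - 1*(-2935)) + 12812)/(12331 + 3083) = ((-17577 + 2935) + 12812)/15414 = (-14642 + 12812)*(1/15414) = -1830*1/15414 = -305/2569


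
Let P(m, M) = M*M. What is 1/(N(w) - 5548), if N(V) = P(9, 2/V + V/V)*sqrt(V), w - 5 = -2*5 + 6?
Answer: -1/5539 ≈ -0.00018054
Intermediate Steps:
w = 1 (w = 5 + (-2*5 + 6) = 5 + (-10 + 6) = 5 - 4 = 1)
P(m, M) = M**2
N(V) = sqrt(V)*(1 + 2/V)**2 (N(V) = (2/V + V/V)**2*sqrt(V) = (2/V + 1)**2*sqrt(V) = (1 + 2/V)**2*sqrt(V) = sqrt(V)*(1 + 2/V)**2)
1/(N(w) - 5548) = 1/((2 + 1)**2/1**(3/2) - 5548) = 1/(1*3**2 - 5548) = 1/(1*9 - 5548) = 1/(9 - 5548) = 1/(-5539) = -1/5539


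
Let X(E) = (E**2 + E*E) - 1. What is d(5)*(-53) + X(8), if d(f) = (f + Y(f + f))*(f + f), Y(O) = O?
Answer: -7823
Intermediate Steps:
d(f) = 6*f**2 (d(f) = (f + (f + f))*(f + f) = (f + 2*f)*(2*f) = (3*f)*(2*f) = 6*f**2)
X(E) = -1 + 2*E**2 (X(E) = (E**2 + E**2) - 1 = 2*E**2 - 1 = -1 + 2*E**2)
d(5)*(-53) + X(8) = (6*5**2)*(-53) + (-1 + 2*8**2) = (6*25)*(-53) + (-1 + 2*64) = 150*(-53) + (-1 + 128) = -7950 + 127 = -7823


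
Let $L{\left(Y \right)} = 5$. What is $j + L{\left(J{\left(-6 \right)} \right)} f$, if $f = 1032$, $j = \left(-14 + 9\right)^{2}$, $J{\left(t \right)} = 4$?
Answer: $5185$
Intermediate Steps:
$j = 25$ ($j = \left(-5\right)^{2} = 25$)
$j + L{\left(J{\left(-6 \right)} \right)} f = 25 + 5 \cdot 1032 = 25 + 5160 = 5185$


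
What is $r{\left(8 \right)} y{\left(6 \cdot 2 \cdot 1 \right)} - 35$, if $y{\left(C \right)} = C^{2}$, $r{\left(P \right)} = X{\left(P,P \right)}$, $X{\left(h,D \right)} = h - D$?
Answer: $-35$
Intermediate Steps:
$r{\left(P \right)} = 0$ ($r{\left(P \right)} = P - P = 0$)
$r{\left(8 \right)} y{\left(6 \cdot 2 \cdot 1 \right)} - 35 = 0 \left(6 \cdot 2 \cdot 1\right)^{2} - 35 = 0 \left(12 \cdot 1\right)^{2} - 35 = 0 \cdot 12^{2} - 35 = 0 \cdot 144 - 35 = 0 - 35 = -35$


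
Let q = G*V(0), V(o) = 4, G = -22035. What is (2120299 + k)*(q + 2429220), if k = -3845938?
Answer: -4039858950120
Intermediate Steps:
q = -88140 (q = -22035*4 = -88140)
(2120299 + k)*(q + 2429220) = (2120299 - 3845938)*(-88140 + 2429220) = -1725639*2341080 = -4039858950120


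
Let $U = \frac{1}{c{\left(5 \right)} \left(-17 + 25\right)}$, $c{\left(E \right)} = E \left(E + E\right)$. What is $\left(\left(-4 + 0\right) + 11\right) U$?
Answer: $\frac{7}{400} \approx 0.0175$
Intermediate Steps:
$c{\left(E \right)} = 2 E^{2}$ ($c{\left(E \right)} = E 2 E = 2 E^{2}$)
$U = \frac{1}{400}$ ($U = \frac{1}{2 \cdot 5^{2} \left(-17 + 25\right)} = \frac{1}{2 \cdot 25 \cdot 8} = \frac{1}{50 \cdot 8} = \frac{1}{400} \approx 0.0025$)
$\left(\left(-4 + 0\right) + 11\right) U = \left(\left(-4 + 0\right) + 11\right) \frac{1}{400} = \left(-4 + 11\right) \frac{1}{400} = 7 \cdot \frac{1}{400} = \frac{7}{400}$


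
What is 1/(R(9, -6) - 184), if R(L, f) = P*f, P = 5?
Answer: -1/214 ≈ -0.0046729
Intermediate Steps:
R(L, f) = 5*f
1/(R(9, -6) - 184) = 1/(5*(-6) - 184) = 1/(-30 - 184) = 1/(-214) = -1/214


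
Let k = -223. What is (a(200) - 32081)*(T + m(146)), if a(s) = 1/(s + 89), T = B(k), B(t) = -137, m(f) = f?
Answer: -83442672/289 ≈ -2.8873e+5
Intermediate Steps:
T = -137
a(s) = 1/(89 + s)
(a(200) - 32081)*(T + m(146)) = (1/(89 + 200) - 32081)*(-137 + 146) = (1/289 - 32081)*9 = -9271408/289*9 = -83442672/289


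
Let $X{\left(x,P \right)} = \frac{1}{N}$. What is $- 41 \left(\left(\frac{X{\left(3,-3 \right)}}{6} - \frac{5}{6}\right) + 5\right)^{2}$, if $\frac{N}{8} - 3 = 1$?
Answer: $- \frac{2922849}{4096} \approx -713.59$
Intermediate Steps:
$N = 32$ ($N = 24 + 8 \cdot 1 = 24 + 8 = 32$)
$X{\left(x,P \right)} = \frac{1}{32}$
$- 41 \left(\left(\frac{X{\left(3,-3 \right)}}{6} - \frac{5}{6}\right) + 5\right)^{2} = - 41 \left(\left(\frac{1}{32 \cdot 6} - \frac{5}{6}\right) + 5\right)^{2} = - 41 \left(\left(\frac{1}{32} \cdot \frac{1}{6} - \frac{5}{6}\right) + 5\right)^{2} = - 41 \left(\left(\frac{1}{192} - \frac{5}{6}\right) + 5\right)^{2} = - 41 \left(- \frac{53}{64} + 5\right)^{2} = - 41 \left(\frac{267}{64}\right)^{2} = \left(-41\right) \frac{71289}{4096} = - \frac{2922849}{4096}$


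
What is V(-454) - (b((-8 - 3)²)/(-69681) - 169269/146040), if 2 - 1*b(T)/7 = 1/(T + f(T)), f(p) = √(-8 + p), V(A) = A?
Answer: -929833150908129/2053333693760 + 7*√113/1012325568 ≈ -452.84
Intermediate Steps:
b(T) = 14 - 7/(T + √(-8 + T))
V(-454) - (b((-8 - 3)²)/(-69681) - 169269/146040) = -454 - ((7*(-1 + 2*(-8 - 3)² + 2*√(-8 + (-8 - 3)²))/((-8 - 3)² + √(-8 + (-8 - 3)²)))/(-69681) - 169269/146040) = -454 - ((7*(-1 + 2*(-11)² + 2*√(-8 + (-11)²))/((-11)² + √(-8 + (-11)²)))*(-1/69681) - 169269*1/146040) = -454 - ((7*(-1 + 2*121 + 2*√(-8 + 121))/(121 + √(-8 + 121)))*(-1/69681) - 56423/48680) = -454 - ((7*(-1 + 242 + 2*√113)/(121 + √113))*(-1/69681) - 56423/48680) = -454 - ((7*(241 + 2*√113)/(121 + √113))*(-1/69681) - 56423/48680) = -454 - (-7*(241 + 2*√113)/(69681*(121 + √113)) - 56423/48680) = -454 - (-56423/48680 - 7*(241 + 2*√113)/(69681*(121 + √113))) = -454 + (56423/48680 + 7*(241 + 2*√113)/(69681*(121 + √113))) = -22044297/48680 + 7*(241 + 2*√113)/(69681*(121 + √113))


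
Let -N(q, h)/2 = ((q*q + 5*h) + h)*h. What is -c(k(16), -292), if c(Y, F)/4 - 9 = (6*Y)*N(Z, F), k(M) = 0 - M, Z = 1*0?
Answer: -392896548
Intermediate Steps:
Z = 0
k(M) = -M
N(q, h) = -2*h*(q² + 6*h) (N(q, h) = -2*((q*q + 5*h) + h)*h = -2*((q² + 5*h) + h)*h = -2*(q² + 6*h)*h = -2*h*(q² + 6*h))
c(Y, F) = 36 - 288*Y*F² (c(Y, F) = 36 + 4*((6*Y)*(-2*F*(0² + 6*F))) = 36 + 4*((6*Y)*(-2*F*(0 + 6*F))) = 36 + 4*((6*Y)*(-2*F*6*F)) = 36 + 4*((6*Y)*(-12*F²)) = 36 + 4*(-72*Y*F²) = 36 - 288*Y*F²)
-c(k(16), -292) = -(36 - 288*(-1*16)*(-292)²) = -(36 - 288*(-16)*85264) = -(36 + 392896512) = -1*392896548 = -392896548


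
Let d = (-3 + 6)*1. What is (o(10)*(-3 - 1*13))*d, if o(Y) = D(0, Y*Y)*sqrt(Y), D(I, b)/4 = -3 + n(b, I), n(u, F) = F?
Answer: 576*sqrt(10) ≈ 1821.5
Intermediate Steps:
D(I, b) = -12 + 4*I (D(I, b) = 4*(-3 + I) = -12 + 4*I)
o(Y) = -12*sqrt(Y) (o(Y) = (-12 + 4*0)*sqrt(Y) = (-12 + 0)*sqrt(Y) = -12*sqrt(Y))
d = 3 (d = 3*1 = 3)
(o(10)*(-3 - 1*13))*d = ((-12*sqrt(10))*(-3 - 1*13))*3 = ((-12*sqrt(10))*(-3 - 13))*3 = (-12*sqrt(10)*(-16))*3 = (192*sqrt(10))*3 = 576*sqrt(10)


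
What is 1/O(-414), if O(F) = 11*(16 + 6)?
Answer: 1/242 ≈ 0.0041322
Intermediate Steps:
O(F) = 242 (O(F) = 11*22 = 242)
1/O(-414) = 1/242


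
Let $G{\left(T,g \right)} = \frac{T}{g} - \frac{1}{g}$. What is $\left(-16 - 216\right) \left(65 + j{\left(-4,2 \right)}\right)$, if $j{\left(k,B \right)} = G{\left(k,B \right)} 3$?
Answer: $-13340$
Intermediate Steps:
$G{\left(T,g \right)} = - \frac{1}{g} + \frac{T}{g}$
$j{\left(k,B \right)} = \frac{3 \left(-1 + k\right)}{B}$ ($j{\left(k,B \right)} = \frac{-1 + k}{B} 3 = \frac{3 \left(-1 + k\right)}{B}$)
$\left(-16 - 216\right) \left(65 + j{\left(-4,2 \right)}\right) = \left(-16 - 216\right) \left(65 + \frac{3 \left(-1 - 4\right)}{2}\right) = - 232 \left(65 + 3 \cdot \frac{1}{2} \left(-5\right)\right) = - 232 \left(65 - \frac{15}{2}\right) = \left(-232\right) \frac{115}{2} = -13340$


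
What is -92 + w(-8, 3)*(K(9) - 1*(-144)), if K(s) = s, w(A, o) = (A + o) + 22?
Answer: 2509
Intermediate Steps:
w(A, o) = 22 + A + o
-92 + w(-8, 3)*(K(9) - 1*(-144)) = -92 + (22 - 8 + 3)*(9 - 1*(-144)) = -92 + 17*(9 + 144) = -92 + 17*153 = -92 + 2601 = 2509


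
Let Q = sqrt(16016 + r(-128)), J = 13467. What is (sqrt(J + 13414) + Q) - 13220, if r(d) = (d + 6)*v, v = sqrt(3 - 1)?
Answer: -13220 + sqrt(26881) + sqrt(16016 - 122*sqrt(2)) ≈ -12930.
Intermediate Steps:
v = sqrt(2) ≈ 1.4142
r(d) = sqrt(2)*(6 + d) (r(d) = (d + 6)*sqrt(2) = (6 + d)*sqrt(2) = sqrt(2)*(6 + d))
Q = sqrt(16016 - 122*sqrt(2)) (Q = sqrt(16016 + sqrt(2)*(6 - 128)) = sqrt(16016 + sqrt(2)*(-122)) = sqrt(16016 - 122*sqrt(2)) ≈ 125.87)
(sqrt(J + 13414) + Q) - 13220 = (sqrt(13467 + 13414) + sqrt(16016 - 122*sqrt(2))) - 13220 = (sqrt(26881) + sqrt(16016 - 122*sqrt(2))) - 13220 = -13220 + sqrt(26881) + sqrt(16016 - 122*sqrt(2))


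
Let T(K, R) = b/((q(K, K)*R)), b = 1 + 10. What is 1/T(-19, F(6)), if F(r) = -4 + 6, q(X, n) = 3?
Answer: 6/11 ≈ 0.54545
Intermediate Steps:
b = 11
F(r) = 2
T(K, R) = 11/(3*R) (T(K, R) = 11/((3*R)) = 11*(1/(3*R)) = 11/(3*R))
1/T(-19, F(6)) = 1/((11/3)/2) = 1/((11/3)*(½)) = 1/(11/6) = 6/11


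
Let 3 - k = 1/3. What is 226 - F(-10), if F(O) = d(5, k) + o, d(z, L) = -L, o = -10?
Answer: 716/3 ≈ 238.67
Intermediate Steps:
k = 8/3 (k = 3 - 1/3 = 3 - 1*⅓ = 3 - ⅓ = 8/3 ≈ 2.6667)
F(O) = -38/3 (F(O) = -1*8/3 - 10 = -8/3 - 10 = -38/3)
226 - F(-10) = 226 - 1*(-38/3) = 226 + 38/3 = 716/3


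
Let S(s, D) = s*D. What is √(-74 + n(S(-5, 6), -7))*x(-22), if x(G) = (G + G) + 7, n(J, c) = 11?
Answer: -111*I*√7 ≈ -293.68*I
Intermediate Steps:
S(s, D) = D*s
x(G) = 7 + 2*G (x(G) = 2*G + 7 = 7 + 2*G)
√(-74 + n(S(-5, 6), -7))*x(-22) = √(-74 + 11)*(7 + 2*(-22)) = √(-63)*(7 - 44) = (3*I*√7)*(-37) = -111*I*√7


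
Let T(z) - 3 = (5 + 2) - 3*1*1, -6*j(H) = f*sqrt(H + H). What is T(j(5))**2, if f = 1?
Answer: 49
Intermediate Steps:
j(H) = -sqrt(2)*sqrt(H)/6 (j(H) = -sqrt(H + H)/6 = -sqrt(2*H)/6 = -sqrt(2)*sqrt(H)/6)
T(z) = 7 (T(z) = 3 + ((5 + 2) - 3*1*1) = 3 + (7 - 3*1) = 3 + (7 - 3) = 3 + 4 = 7)
T(j(5))**2 = 7**2 = 49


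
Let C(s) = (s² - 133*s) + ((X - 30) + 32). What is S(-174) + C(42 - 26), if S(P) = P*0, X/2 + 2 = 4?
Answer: -1866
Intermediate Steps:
X = 4 (X = -4 + 2*4 = -4 + 8 = 4)
S(P) = 0
C(s) = 6 + s² - 133*s (C(s) = (s² - 133*s) + ((4 - 30) + 32) = (s² - 133*s) + (-26 + 32) = (s² - 133*s) + 6 = 6 + s² - 133*s)
S(-174) + C(42 - 26) = 0 + (6 + (42 - 26)² - 133*(42 - 26)) = 0 + (6 + 16² - 133*16) = 0 + (6 + 256 - 2128) = 0 - 1866 = -1866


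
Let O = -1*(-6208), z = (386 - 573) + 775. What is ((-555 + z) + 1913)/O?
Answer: 973/3104 ≈ 0.31347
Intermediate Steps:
z = 588 (z = -187 + 775 = 588)
O = 6208
((-555 + z) + 1913)/O = ((-555 + 588) + 1913)/6208 = (33 + 1913)*(1/6208) = 1946*(1/6208) = 973/3104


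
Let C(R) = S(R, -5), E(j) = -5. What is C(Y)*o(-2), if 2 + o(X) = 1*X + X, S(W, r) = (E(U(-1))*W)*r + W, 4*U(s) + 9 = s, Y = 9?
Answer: -1404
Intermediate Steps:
U(s) = -9/4 + s/4
S(W, r) = W - 5*W*r (S(W, r) = (-5*W)*r + W = -5*W*r + W = W - 5*W*r)
C(R) = 26*R (C(R) = R*(1 - 5*(-5)) = R*(1 + 25) = R*26 = 26*R)
o(X) = -2 + 2*X (o(X) = -2 + (1*X + X) = -2 + (X + X) = -2 + 2*X)
C(Y)*o(-2) = (26*9)*(-2 + 2*(-2)) = 234*(-2 - 4) = 234*(-6) = -1404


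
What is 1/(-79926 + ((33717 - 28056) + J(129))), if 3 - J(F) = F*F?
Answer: -1/90903 ≈ -1.1001e-5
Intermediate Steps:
J(F) = 3 - F² (J(F) = 3 - F*F = 3 - F²)
1/(-79926 + ((33717 - 28056) + J(129))) = 1/(-79926 + ((33717 - 28056) + (3 - 1*129²))) = 1/(-79926 + (5661 + (3 - 1*16641))) = 1/(-79926 + (5661 + (3 - 16641))) = 1/(-79926 + (5661 - 16638)) = 1/(-79926 - 10977) = 1/(-90903) = -1/90903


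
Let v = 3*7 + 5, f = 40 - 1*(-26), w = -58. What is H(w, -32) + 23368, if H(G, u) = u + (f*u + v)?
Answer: 21250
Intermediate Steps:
f = 66 (f = 40 + 26 = 66)
v = 26 (v = 21 + 5 = 26)
H(G, u) = 26 + 67*u (H(G, u) = u + (66*u + 26) = u + (26 + 66*u) = 26 + 67*u)
H(w, -32) + 23368 = (26 + 67*(-32)) + 23368 = (26 - 2144) + 23368 = -2118 + 23368 = 21250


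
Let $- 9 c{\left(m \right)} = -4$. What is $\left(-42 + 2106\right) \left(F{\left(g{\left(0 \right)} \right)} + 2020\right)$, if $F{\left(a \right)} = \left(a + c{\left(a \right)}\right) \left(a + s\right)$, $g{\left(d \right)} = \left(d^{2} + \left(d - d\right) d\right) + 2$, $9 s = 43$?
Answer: $\frac{113493856}{27} \approx 4.2035 \cdot 10^{6}$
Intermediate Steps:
$c{\left(m \right)} = \frac{4}{9}$ ($c{\left(m \right)} = \left(- \frac{1}{9}\right) \left(-4\right) = \frac{4}{9}$)
$s = \frac{43}{9}$ ($s = \frac{1}{9} \cdot 43 = \frac{43}{9} \approx 4.7778$)
$g{\left(d \right)} = 2 + d^{2}$ ($g{\left(d \right)} = \left(d^{2} + 0 d\right) + 2 = \left(d^{2} + 0\right) + 2 = d^{2} + 2 = 2 + d^{2}$)
$F{\left(a \right)} = \left(\frac{4}{9} + a\right) \left(\frac{43}{9} + a\right)$ ($F{\left(a \right)} = \left(a + \frac{4}{9}\right) \left(a + \frac{43}{9}\right) = \left(\frac{4}{9} + a\right) \left(\frac{43}{9} + a\right)$)
$\left(-42 + 2106\right) \left(F{\left(g{\left(0 \right)} \right)} + 2020\right) = \left(-42 + 2106\right) \left(\left(\frac{172}{81} + \left(2 + 0^{2}\right)^{2} + \frac{47 \left(2 + 0^{2}\right)}{9}\right) + 2020\right) = 2064 \left(\left(\frac{172}{81} + \left(2 + 0\right)^{2} + \frac{47 \left(2 + 0\right)}{9}\right) + 2020\right) = 2064 \left(\left(\frac{172}{81} + 2^{2} + \frac{47}{9} \cdot 2\right) + 2020\right) = 2064 \left(\left(\frac{172}{81} + 4 + \frac{94}{9}\right) + 2020\right) = 2064 \left(\frac{1342}{81} + 2020\right) = 2064 \cdot \frac{164962}{81} = \frac{113493856}{27}$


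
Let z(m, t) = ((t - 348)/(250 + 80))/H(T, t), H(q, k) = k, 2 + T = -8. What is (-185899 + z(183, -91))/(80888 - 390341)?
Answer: 5582546531/9292873590 ≈ 0.60073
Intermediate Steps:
T = -10 (T = -2 - 8 = -10)
z(m, t) = (-58/55 + t/330)/t (z(m, t) = ((t - 348)/(250 + 80))/t = ((-348 + t)/330)/t = ((-348 + t)*(1/330))/t = (-58/55 + t/330)/t)
(-185899 + z(183, -91))/(80888 - 390341) = (-185899 + (1/330)*(-348 - 91)/(-91))/(80888 - 390341) = (-185899 + (1/330)*(-1/91)*(-439))/(-309453) = (-185899 + 439/30030)*(-1/309453) = -5582546531/30030*(-1/309453) = 5582546531/9292873590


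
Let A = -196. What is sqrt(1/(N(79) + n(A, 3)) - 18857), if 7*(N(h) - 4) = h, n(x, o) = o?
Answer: I*sqrt(4827378)/16 ≈ 137.32*I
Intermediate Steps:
N(h) = 4 + h/7
sqrt(1/(N(79) + n(A, 3)) - 18857) = sqrt(1/((4 + (1/7)*79) + 3) - 18857) = sqrt(1/((4 + 79/7) + 3) - 18857) = sqrt(1/(107/7 + 3) - 18857) = sqrt(1/(128/7) - 18857) = sqrt(7/128 - 18857) = sqrt(-2413689/128) = I*sqrt(4827378)/16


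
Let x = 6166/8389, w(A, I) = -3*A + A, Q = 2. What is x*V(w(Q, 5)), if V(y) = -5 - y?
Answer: -6166/8389 ≈ -0.73501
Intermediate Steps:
w(A, I) = -2*A
x = 6166/8389 (x = 6166*(1/8389) = 6166/8389 ≈ 0.73501)
x*V(w(Q, 5)) = 6166*(-5 - (-2)*2)/8389 = 6166*(-5 - 1*(-4))/8389 = 6166*(-5 + 4)/8389 = (6166/8389)*(-1) = -6166/8389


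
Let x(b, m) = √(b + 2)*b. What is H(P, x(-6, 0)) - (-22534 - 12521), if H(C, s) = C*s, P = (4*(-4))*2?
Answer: 35055 + 384*I ≈ 35055.0 + 384.0*I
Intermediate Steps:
x(b, m) = b*√(2 + b) (x(b, m) = √(2 + b)*b = b*√(2 + b))
P = -32 (P = -16*2 = -32)
H(P, x(-6, 0)) - (-22534 - 12521) = -(-192)*√(2 - 6) - (-22534 - 12521) = -(-192)*√(-4) - 1*(-35055) = -(-192)*2*I + 35055 = -(-384)*I + 35055 = 384*I + 35055 = 35055 + 384*I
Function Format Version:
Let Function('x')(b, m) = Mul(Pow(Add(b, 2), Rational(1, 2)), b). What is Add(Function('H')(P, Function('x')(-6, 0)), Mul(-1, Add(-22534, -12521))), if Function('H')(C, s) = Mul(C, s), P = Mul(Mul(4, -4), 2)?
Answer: Add(35055, Mul(384, I)) ≈ Add(35055., Mul(384.00, I))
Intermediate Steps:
Function('x')(b, m) = Mul(b, Pow(Add(2, b), Rational(1, 2))) (Function('x')(b, m) = Mul(Pow(Add(2, b), Rational(1, 2)), b) = Mul(b, Pow(Add(2, b), Rational(1, 2))))
P = -32 (P = Mul(-16, 2) = -32)
Add(Function('H')(P, Function('x')(-6, 0)), Mul(-1, Add(-22534, -12521))) = Add(Mul(-32, Mul(-6, Pow(Add(2, -6), Rational(1, 2)))), Mul(-1, Add(-22534, -12521))) = Add(Mul(-32, Mul(-6, Pow(-4, Rational(1, 2)))), Mul(-1, -35055)) = Add(Mul(-32, Mul(-6, Mul(2, I))), 35055) = Add(Mul(-32, Mul(-12, I)), 35055) = Add(Mul(384, I), 35055) = Add(35055, Mul(384, I))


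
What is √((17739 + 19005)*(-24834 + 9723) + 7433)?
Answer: I*√555231151 ≈ 23563.0*I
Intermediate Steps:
√((17739 + 19005)*(-24834 + 9723) + 7433) = √(36744*(-15111) + 7433) = √(-555238584 + 7433) = √(-555231151) = I*√555231151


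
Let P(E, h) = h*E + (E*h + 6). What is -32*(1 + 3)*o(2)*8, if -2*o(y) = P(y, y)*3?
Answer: 21504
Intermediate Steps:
P(E, h) = 6 + 2*E*h (P(E, h) = E*h + (6 + E*h) = 6 + 2*E*h)
o(y) = -9 - 3*y**2 (o(y) = -(6 + 2*y*y)*3/2 = -(6 + 2*y**2)*3/2 = -(18 + 6*y**2)/2 = -9 - 3*y**2)
-32*(1 + 3)*o(2)*8 = -32*(1 + 3)*(-9 - 3*2**2)*8 = -128*(-9 - 3*4)*8 = -128*(-9 - 12)*8 = -128*(-21)*8 = -32*(-84)*8 = 2688*8 = 21504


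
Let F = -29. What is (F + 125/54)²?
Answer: 2076481/2916 ≈ 712.10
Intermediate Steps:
(F + 125/54)² = (-29 + 125/54)² = (-1441/54)² = 2076481/2916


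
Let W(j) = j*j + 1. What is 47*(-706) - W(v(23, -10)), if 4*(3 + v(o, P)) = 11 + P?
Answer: -531049/16 ≈ -33191.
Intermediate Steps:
v(o, P) = -¼ + P/4 (v(o, P) = -3 + (11 + P)/4 = -3 + (11/4 + P/4) = -¼ + P/4)
W(j) = 1 + j² (W(j) = j² + 1 = 1 + j²)
47*(-706) - W(v(23, -10)) = 47*(-706) - (1 + (-¼ + (¼)*(-10))²) = -33182 - (1 + (-¼ - 5/2)²) = -33182 - (1 + (-11/4)²) = -33182 - (1 + 121/16) = -33182 - 1*137/16 = -33182 - 137/16 = -531049/16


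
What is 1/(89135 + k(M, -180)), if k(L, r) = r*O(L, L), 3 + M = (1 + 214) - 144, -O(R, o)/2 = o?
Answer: 1/113615 ≈ 8.8017e-6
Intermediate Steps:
O(R, o) = -2*o
M = 68 (M = -3 + ((1 + 214) - 144) = -3 + (215 - 144) = -3 + 71 = 68)
k(L, r) = -2*L*r (k(L, r) = r*(-2*L) = -2*L*r)
1/(89135 + k(M, -180)) = 1/(89135 - 2*68*(-180)) = 1/(89135 + 24480) = 1/113615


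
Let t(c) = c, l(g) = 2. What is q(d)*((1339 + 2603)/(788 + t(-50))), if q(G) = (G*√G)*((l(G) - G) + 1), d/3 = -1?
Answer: -3942*I*√3/41 ≈ -166.53*I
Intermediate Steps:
d = -3 (d = 3*(-1) = -3)
q(G) = G^(3/2)*(3 - G) (q(G) = (G*√G)*((2 - G) + 1) = G^(3/2)*(3 - G))
q(d)*((1339 + 2603)/(788 + t(-50))) = ((-3)^(3/2)*(3 - 1*(-3)))*((1339 + 2603)/(788 - 50)) = ((-3*I*√3)*(3 + 3))*(3942/738) = (-3*I*√3*6)*(3942*(1/738)) = -18*I*√3*(219/41) = -3942*I*√3/41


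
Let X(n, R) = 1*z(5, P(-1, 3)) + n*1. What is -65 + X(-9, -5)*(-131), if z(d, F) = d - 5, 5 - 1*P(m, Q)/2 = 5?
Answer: 1114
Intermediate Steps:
P(m, Q) = 0 (P(m, Q) = 10 - 2*5 = 10 - 10 = 0)
z(d, F) = -5 + d
X(n, R) = n (X(n, R) = 1*(-5 + 5) + n*1 = 1*0 + n = 0 + n = n)
-65 + X(-9, -5)*(-131) = -65 - 9*(-131) = -65 + 1179 = 1114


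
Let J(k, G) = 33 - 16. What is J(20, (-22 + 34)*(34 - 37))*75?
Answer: 1275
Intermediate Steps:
J(k, G) = 17
J(20, (-22 + 34)*(34 - 37))*75 = 17*75 = 1275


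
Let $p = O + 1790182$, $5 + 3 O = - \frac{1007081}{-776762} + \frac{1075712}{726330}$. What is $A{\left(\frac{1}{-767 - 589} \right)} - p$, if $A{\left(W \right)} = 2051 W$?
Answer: $- \frac{275453247259897499}{153868784580} \approx -1.7902 \cdot 10^{6}$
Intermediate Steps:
$O = - \frac{56994653183}{76934392290}$ ($O = - \frac{5}{3} + \frac{- \frac{1007081}{-776762} + \frac{1075712}{726330}}{3} = - \frac{5}{3} + \frac{\left(-1007081\right) \left(- \frac{1}{776762}\right) + 1075712 \cdot \frac{1}{726330}}{3} = - \frac{5}{3} + \frac{\frac{1007081}{776762} + \frac{48896}{33015}}{3} = - \frac{5}{3} + \frac{1}{3} \cdot \frac{71229333967}{25644797430} = - \frac{5}{3} + \frac{71229333967}{76934392290} = - \frac{56994653183}{76934392290} \approx -0.74082$)
$p = \frac{137726507263843597}{76934392290}$ ($p = - \frac{56994653183}{76934392290} + 1790182 = \frac{137726507263843597}{76934392290} \approx 1.7902 \cdot 10^{6}$)
$A{\left(\frac{1}{-767 - 589} \right)} - p = \frac{2051}{-767 - 589} - \frac{137726507263843597}{76934392290} = \frac{2051}{-1356} - \frac{137726507263843597}{76934392290} = 2051 \left(- \frac{1}{1356}\right) - \frac{137726507263843597}{76934392290} = - \frac{2051}{1356} - \frac{137726507263843597}{76934392290} = - \frac{275453247259897499}{153868784580}$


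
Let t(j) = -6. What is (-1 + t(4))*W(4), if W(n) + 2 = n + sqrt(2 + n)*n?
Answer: -14 - 28*sqrt(6) ≈ -82.586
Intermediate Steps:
W(n) = -2 + n + n*sqrt(2 + n) (W(n) = -2 + (n + sqrt(2 + n)*n) = -2 + (n + n*sqrt(2 + n)) = -2 + n + n*sqrt(2 + n))
(-1 + t(4))*W(4) = (-1 - 6)*(-2 + 4 + 4*sqrt(2 + 4)) = -7*(-2 + 4 + 4*sqrt(6)) = -7*(2 + 4*sqrt(6)) = -14 - 28*sqrt(6)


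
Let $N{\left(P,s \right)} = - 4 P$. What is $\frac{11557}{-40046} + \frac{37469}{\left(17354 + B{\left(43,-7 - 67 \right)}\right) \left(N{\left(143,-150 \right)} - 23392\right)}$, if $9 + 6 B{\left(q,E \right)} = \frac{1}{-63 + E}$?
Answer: $- \frac{329300654465885}{1140698966489948} \approx -0.28868$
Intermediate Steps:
$B{\left(q,E \right)} = - \frac{3}{2} + \frac{1}{6 \left(-63 + E\right)}$
$\frac{11557}{-40046} + \frac{37469}{\left(17354 + B{\left(43,-7 - 67 \right)}\right) \left(N{\left(143,-150 \right)} - 23392\right)} = \frac{11557}{-40046} + \frac{37469}{\left(17354 + \frac{568 - 9 \left(-7 - 67\right)}{6 \left(-63 - 74\right)}\right) \left(\left(-4\right) 143 - 23392\right)} = 11557 \left(- \frac{1}{40046}\right) + \frac{37469}{\left(17354 + \frac{568 - 9 \left(-7 - 67\right)}{6 \left(-63 - 74\right)}\right) \left(-572 - 23392\right)} = - \frac{11557}{40046} + \frac{37469}{\left(17354 + \frac{568 - -666}{6 \left(-63 - 74\right)}\right) \left(-23964\right)} = - \frac{11557}{40046} + \frac{37469}{\left(17354 + \frac{568 + 666}{6 \left(-137\right)}\right) \left(-23964\right)} = - \frac{11557}{40046} + \frac{37469}{\left(17354 + \frac{1}{6} \left(- \frac{1}{137}\right) 1234\right) \left(-23964\right)} = - \frac{11557}{40046} + \frac{37469}{\left(17354 - \frac{617}{411}\right) \left(-23964\right)} = - \frac{11557}{40046} + \frac{37469}{\frac{7131877}{411} \left(-23964\right)} = - \frac{11557}{40046} + \frac{37469}{- \frac{56969433476}{137}} = - \frac{11557}{40046} + 37469 \left(- \frac{137}{56969433476}\right) = - \frac{11557}{40046} - \frac{5133253}{56969433476} = - \frac{329300654465885}{1140698966489948}$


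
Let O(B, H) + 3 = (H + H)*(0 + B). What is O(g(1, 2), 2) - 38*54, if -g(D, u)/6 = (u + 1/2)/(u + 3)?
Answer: -2067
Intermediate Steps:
g(D, u) = -6*(1/2 + u)/(3 + u) (g(D, u) = -6*(u + 1/2)/(u + 3) = -6*(u + 1/2)/(3 + u) = -6*(1/2 + u)/(3 + u))
O(B, H) = -3 + 2*B*H (O(B, H) = -3 + (H + H)*(0 + B) = -3 + (2*H)*B = -3 + 2*B*H)
O(g(1, 2), 2) - 38*54 = (-3 + 2*(3*(-1 - 2*2)/(3 + 2))*2) - 38*54 = (-3 + 2*(3*(-1 - 4)/5)*2) - 2052 = (-3 + 2*(3*(1/5)*(-5))*2) - 2052 = (-3 + 2*(-3)*2) - 2052 = (-3 - 12) - 2052 = -15 - 2052 = -2067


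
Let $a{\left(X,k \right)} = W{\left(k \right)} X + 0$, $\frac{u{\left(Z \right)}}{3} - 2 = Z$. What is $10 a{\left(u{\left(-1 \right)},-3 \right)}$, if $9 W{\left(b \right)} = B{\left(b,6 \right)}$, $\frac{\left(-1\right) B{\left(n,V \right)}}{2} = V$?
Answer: $-40$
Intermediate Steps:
$B{\left(n,V \right)} = - 2 V$
$u{\left(Z \right)} = 6 + 3 Z$
$W{\left(b \right)} = - \frac{4}{3}$ ($W{\left(b \right)} = \frac{\left(-2\right) 6}{9} = \frac{1}{9} \left(-12\right) = - \frac{4}{3}$)
$a{\left(X,k \right)} = - \frac{4 X}{3}$ ($a{\left(X,k \right)} = - \frac{4 X}{3} + 0 = - \frac{4 X}{3}$)
$10 a{\left(u{\left(-1 \right)},-3 \right)} = 10 \left(- \frac{4 \left(6 + 3 \left(-1\right)\right)}{3}\right) = 10 \left(- \frac{4 \left(6 - 3\right)}{3}\right) = 10 \left(\left(- \frac{4}{3}\right) 3\right) = 10 \left(-4\right) = -40$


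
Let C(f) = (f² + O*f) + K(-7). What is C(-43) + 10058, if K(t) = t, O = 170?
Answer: 4590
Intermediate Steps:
C(f) = -7 + f² + 170*f (C(f) = (f² + 170*f) - 7 = -7 + f² + 170*f)
C(-43) + 10058 = (-7 + (-43)² + 170*(-43)) + 10058 = (-7 + 1849 - 7310) + 10058 = -5468 + 10058 = 4590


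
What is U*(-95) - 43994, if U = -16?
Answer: -42474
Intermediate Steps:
U*(-95) - 43994 = -16*(-95) - 43994 = 1520 - 43994 = -42474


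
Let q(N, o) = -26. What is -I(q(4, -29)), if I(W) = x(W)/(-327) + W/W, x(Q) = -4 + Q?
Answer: -119/109 ≈ -1.0917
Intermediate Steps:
I(W) = 331/327 - W/327 (I(W) = (-4 + W)/(-327) + W/W = (-4 + W)*(-1/327) + 1 = (4/327 - W/327) + 1 = 331/327 - W/327)
-I(q(4, -29)) = -(331/327 - 1/327*(-26)) = -(331/327 + 26/327) = -1*119/109 = -119/109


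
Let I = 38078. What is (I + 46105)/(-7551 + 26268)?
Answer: 28061/6239 ≈ 4.4977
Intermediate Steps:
(I + 46105)/(-7551 + 26268) = (38078 + 46105)/(-7551 + 26268) = 84183/18717 = 84183*(1/18717) = 28061/6239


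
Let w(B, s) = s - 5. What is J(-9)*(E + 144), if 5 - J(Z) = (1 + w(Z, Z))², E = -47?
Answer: -15908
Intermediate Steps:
w(B, s) = -5 + s
J(Z) = 5 - (-4 + Z)² (J(Z) = 5 - (1 + (-5 + Z))² = 5 - (-4 + Z)²)
J(-9)*(E + 144) = (5 - (-4 - 9)²)*(-47 + 144) = (5 - 1*(-13)²)*97 = (5 - 1*169)*97 = (5 - 169)*97 = -164*97 = -15908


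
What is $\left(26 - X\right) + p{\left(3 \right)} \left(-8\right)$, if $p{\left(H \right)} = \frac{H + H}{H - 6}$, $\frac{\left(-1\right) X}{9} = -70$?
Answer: $-588$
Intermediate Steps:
$X = 630$ ($X = \left(-9\right) \left(-70\right) = 630$)
$p{\left(H \right)} = \frac{2 H}{-6 + H}$
$\left(26 - X\right) + p{\left(3 \right)} \left(-8\right) = \left(26 - 630\right) + 2 \cdot 3 \frac{1}{-6 + 3} \left(-8\right) = \left(26 - 630\right) + 2 \cdot 3 \frac{1}{-3} \left(-8\right) = -604 + 2 \cdot 3 \left(- \frac{1}{3}\right) \left(-8\right) = -604 - -16 = -604 + 16 = -588$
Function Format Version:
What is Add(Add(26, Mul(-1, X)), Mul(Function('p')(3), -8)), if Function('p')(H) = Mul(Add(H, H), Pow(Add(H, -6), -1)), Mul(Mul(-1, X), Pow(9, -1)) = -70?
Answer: -588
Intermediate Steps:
X = 630 (X = Mul(-9, -70) = 630)
Function('p')(H) = Mul(2, H, Pow(Add(-6, H), -1)) (Function('p')(H) = Mul(Mul(2, H), Pow(Add(-6, H), -1)) = Mul(2, H, Pow(Add(-6, H), -1)))
Add(Add(26, Mul(-1, X)), Mul(Function('p')(3), -8)) = Add(Add(26, Mul(-1, 630)), Mul(Mul(2, 3, Pow(Add(-6, 3), -1)), -8)) = Add(Add(26, -630), Mul(Mul(2, 3, Pow(-3, -1)), -8)) = Add(-604, Mul(Mul(2, 3, Rational(-1, 3)), -8)) = Add(-604, Mul(-2, -8)) = Add(-604, 16) = -588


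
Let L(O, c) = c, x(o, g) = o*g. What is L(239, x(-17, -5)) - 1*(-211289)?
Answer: 211374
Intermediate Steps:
x(o, g) = g*o
L(239, x(-17, -5)) - 1*(-211289) = -5*(-17) - 1*(-211289) = 85 + 211289 = 211374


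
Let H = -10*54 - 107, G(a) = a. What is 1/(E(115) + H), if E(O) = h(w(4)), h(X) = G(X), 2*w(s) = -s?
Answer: -1/649 ≈ -0.0015408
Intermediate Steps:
w(s) = -s/2 (w(s) = (-s)/2 = -s/2)
h(X) = X
E(O) = -2 (E(O) = -1/2*4 = -2)
H = -647 (H = -540 - 107 = -647)
1/(E(115) + H) = 1/(-2 - 647) = 1/(-649) = -1/649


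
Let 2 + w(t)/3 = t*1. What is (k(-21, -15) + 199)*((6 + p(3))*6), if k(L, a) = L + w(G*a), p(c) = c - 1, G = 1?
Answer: 6096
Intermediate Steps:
p(c) = -1 + c
w(t) = -6 + 3*t (w(t) = -6 + 3*(t*1) = -6 + 3*t)
k(L, a) = -6 + L + 3*a (k(L, a) = L + (-6 + 3*(1*a)) = L + (-6 + 3*a) = -6 + L + 3*a)
(k(-21, -15) + 199)*((6 + p(3))*6) = ((-6 - 21 + 3*(-15)) + 199)*((6 + (-1 + 3))*6) = ((-6 - 21 - 45) + 199)*((6 + 2)*6) = (-72 + 199)*(8*6) = 127*48 = 6096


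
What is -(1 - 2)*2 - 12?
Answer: -10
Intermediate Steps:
-(1 - 2)*2 - 12 = -(-1)*2 - 12 = -1*(-2) - 12 = 2 - 12 = -10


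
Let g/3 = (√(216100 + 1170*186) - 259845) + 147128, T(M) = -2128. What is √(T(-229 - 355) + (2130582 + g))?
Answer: √(1790303 + 6*√108430) ≈ 1338.8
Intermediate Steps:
g = -338151 + 6*√108430 (g = 3*((√(216100 + 1170*186) - 259845) + 147128) = 3*((√(216100 + 217620) - 259845) + 147128) = 3*((√433720 - 259845) + 147128) = 3*((2*√108430 - 259845) + 147128) = 3*((-259845 + 2*√108430) + 147128) = 3*(-112717 + 2*√108430) = -338151 + 6*√108430 ≈ -3.3618e+5)
√(T(-229 - 355) + (2130582 + g)) = √(-2128 + (2130582 + (-338151 + 6*√108430))) = √(-2128 + (1792431 + 6*√108430)) = √(1790303 + 6*√108430)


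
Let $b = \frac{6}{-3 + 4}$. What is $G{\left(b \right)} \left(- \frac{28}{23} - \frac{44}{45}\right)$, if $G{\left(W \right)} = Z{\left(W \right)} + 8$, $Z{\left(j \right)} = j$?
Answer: $- \frac{31808}{1035} \approx -30.732$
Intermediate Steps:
$b = 6$ ($b = \frac{6}{1} = 6 \cdot 1 = 6$)
$G{\left(W \right)} = 8 + W$ ($G{\left(W \right)} = W + 8 = 8 + W$)
$G{\left(b \right)} \left(- \frac{28}{23} - \frac{44}{45}\right) = \left(8 + 6\right) \left(- \frac{28}{23} - \frac{44}{45}\right) = 14 \left(\left(-28\right) \frac{1}{23} - \frac{44}{45}\right) = 14 \left(- \frac{28}{23} - \frac{44}{45}\right) = 14 \left(- \frac{2272}{1035}\right) = - \frac{31808}{1035}$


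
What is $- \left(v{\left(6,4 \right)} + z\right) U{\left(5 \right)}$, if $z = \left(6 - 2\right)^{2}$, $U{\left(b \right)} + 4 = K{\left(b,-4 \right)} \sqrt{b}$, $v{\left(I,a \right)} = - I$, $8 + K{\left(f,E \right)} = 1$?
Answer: $40 + 70 \sqrt{5} \approx 196.52$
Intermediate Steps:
$K{\left(f,E \right)} = -7$ ($K{\left(f,E \right)} = -8 + 1 = -7$)
$U{\left(b \right)} = -4 - 7 \sqrt{b}$
$z = 16$ ($z = 4^{2} = 16$)
$- \left(v{\left(6,4 \right)} + z\right) U{\left(5 \right)} = - \left(\left(-1\right) 6 + 16\right) \left(-4 - 7 \sqrt{5}\right) = - \left(-6 + 16\right) \left(-4 - 7 \sqrt{5}\right) = - 10 \left(-4 - 7 \sqrt{5}\right) = - (-40 - 70 \sqrt{5}) = 40 + 70 \sqrt{5}$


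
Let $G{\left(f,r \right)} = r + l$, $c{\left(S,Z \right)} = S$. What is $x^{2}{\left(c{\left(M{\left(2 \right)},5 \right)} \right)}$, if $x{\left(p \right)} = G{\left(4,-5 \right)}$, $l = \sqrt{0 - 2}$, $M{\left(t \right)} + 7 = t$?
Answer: $\left(5 - i \sqrt{2}\right)^{2} \approx 23.0 - 14.142 i$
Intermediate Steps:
$M{\left(t \right)} = -7 + t$
$l = i \sqrt{2}$ ($l = \sqrt{-2} = i \sqrt{2} \approx 1.4142 i$)
$G{\left(f,r \right)} = r + i \sqrt{2}$
$x{\left(p \right)} = -5 + i \sqrt{2}$
$x^{2}{\left(c{\left(M{\left(2 \right)},5 \right)} \right)} = \left(-5 + i \sqrt{2}\right)^{2}$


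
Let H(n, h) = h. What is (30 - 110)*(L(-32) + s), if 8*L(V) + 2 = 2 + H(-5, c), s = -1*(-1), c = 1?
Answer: -90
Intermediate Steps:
s = 1
L(V) = ⅛ (L(V) = -¼ + (2 + 1)/8 = -¼ + (⅛)*3 = -¼ + 3/8 = ⅛)
(30 - 110)*(L(-32) + s) = (30 - 110)*(⅛ + 1) = -80*9/8 = -90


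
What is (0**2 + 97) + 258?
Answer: 355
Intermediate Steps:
(0**2 + 97) + 258 = (0 + 97) + 258 = 97 + 258 = 355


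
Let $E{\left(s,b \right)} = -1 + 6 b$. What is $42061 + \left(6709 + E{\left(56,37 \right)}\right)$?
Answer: $48991$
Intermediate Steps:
$42061 + \left(6709 + E{\left(56,37 \right)}\right) = 42061 + \left(6709 + \left(-1 + 6 \cdot 37\right)\right) = 42061 + \left(6709 + \left(-1 + 222\right)\right) = 42061 + \left(6709 + 221\right) = 42061 + 6930 = 48991$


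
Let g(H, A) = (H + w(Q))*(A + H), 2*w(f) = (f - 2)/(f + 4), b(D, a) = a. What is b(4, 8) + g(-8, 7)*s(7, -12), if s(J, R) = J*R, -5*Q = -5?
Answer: -3362/5 ≈ -672.40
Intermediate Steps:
Q = 1 (Q = -⅕*(-5) = 1)
w(f) = (-2 + f)/(2*(4 + f)) (w(f) = ((f - 2)/(f + 4))/2 = ((-2 + f)/(4 + f))/2 = (-2 + f)/(2*(4 + f)))
g(H, A) = (-⅒ + H)*(A + H) (g(H, A) = (H + (-2 + 1)/(2*(4 + 1)))*(A + H) = (H + (½)*(-1)/5)*(A + H) = (H + (½)*(⅕)*(-1))*(A + H) = (H - ⅒)*(A + H) = (-⅒ + H)*(A + H))
b(4, 8) + g(-8, 7)*s(7, -12) = 8 + ((-8)² - ⅒*7 - ⅒*(-8) + 7*(-8))*(7*(-12)) = 8 + (64 - 7/10 + ⅘ - 56)*(-84) = 8 + (81/10)*(-84) = 8 - 3402/5 = -3362/5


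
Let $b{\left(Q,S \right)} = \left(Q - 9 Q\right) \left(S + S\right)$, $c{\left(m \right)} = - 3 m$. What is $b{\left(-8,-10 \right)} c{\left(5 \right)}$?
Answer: $19200$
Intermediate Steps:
$b{\left(Q,S \right)} = - 16 Q S$ ($b{\left(Q,S \right)} = - 8 Q 2 S = - 16 Q S$)
$b{\left(-8,-10 \right)} c{\left(5 \right)} = \left(-16\right) \left(-8\right) \left(-10\right) \left(\left(-3\right) 5\right) = \left(-1280\right) \left(-15\right) = 19200$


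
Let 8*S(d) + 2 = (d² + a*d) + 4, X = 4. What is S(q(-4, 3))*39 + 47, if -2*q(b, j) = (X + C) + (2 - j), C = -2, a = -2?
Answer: 2011/32 ≈ 62.844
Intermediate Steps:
q(b, j) = -2 + j/2 (q(b, j) = -((4 - 2) + (2 - j))/2 = -(2 + (2 - j))/2 = -(4 - j)/2 = -2 + j/2)
S(d) = ¼ - d/4 + d²/8 (S(d) = -¼ + ((d² - 2*d) + 4)/8 = -¼ + (4 + d² - 2*d)/8 = -¼ + (½ - d/4 + d²/8) = ¼ - d/4 + d²/8)
S(q(-4, 3))*39 + 47 = (¼ - (-2 + (½)*3)/4 + (-2 + (½)*3)²/8)*39 + 47 = (¼ - (-2 + 3/2)/4 + (-2 + 3/2)²/8)*39 + 47 = (¼ - ¼*(-½) + (-½)²/8)*39 + 47 = (¼ + ⅛ + (⅛)*(¼))*39 + 47 = (¼ + ⅛ + 1/32)*39 + 47 = (13/32)*39 + 47 = 507/32 + 47 = 2011/32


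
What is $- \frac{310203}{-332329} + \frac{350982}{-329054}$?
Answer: $- \frac{7283979558}{54677093383} \approx -0.13322$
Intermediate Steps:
$- \frac{310203}{-332329} + \frac{350982}{-329054} = \left(-310203\right) \left(- \frac{1}{332329}\right) + 350982 \left(- \frac{1}{329054}\right) = \frac{310203}{332329} - \frac{175491}{164527} = - \frac{7283979558}{54677093383}$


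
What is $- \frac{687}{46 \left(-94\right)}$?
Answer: $\frac{687}{4324} \approx 0.15888$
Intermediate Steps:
$- \frac{687}{46 \left(-94\right)} = - \frac{687}{-4324} = \left(-687\right) \left(- \frac{1}{4324}\right) = \frac{687}{4324}$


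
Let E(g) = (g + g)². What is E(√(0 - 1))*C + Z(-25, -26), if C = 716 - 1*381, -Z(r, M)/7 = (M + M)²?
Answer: -20268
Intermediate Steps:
Z(r, M) = -28*M² (Z(r, M) = -7*(M + M)² = -7*4*M² = -28*M²)
E(g) = 4*g² (E(g) = (2*g)² = 4*g²)
C = 335 (C = 716 - 381 = 335)
E(√(0 - 1))*C + Z(-25, -26) = (4*(√(0 - 1))²)*335 - 28*(-26)² = (4*(√(-1))²)*335 - 28*676 = (4*I²)*335 - 18928 = (4*(-1))*335 - 18928 = -4*335 - 18928 = -1340 - 18928 = -20268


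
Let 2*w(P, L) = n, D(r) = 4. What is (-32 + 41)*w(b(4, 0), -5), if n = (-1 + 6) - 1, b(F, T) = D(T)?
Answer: 18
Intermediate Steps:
b(F, T) = 4
n = 4 (n = 5 - 1 = 4)
w(P, L) = 2 (w(P, L) = (½)*4 = 2)
(-32 + 41)*w(b(4, 0), -5) = (-32 + 41)*2 = 9*2 = 18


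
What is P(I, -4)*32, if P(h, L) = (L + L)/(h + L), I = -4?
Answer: 32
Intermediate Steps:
P(h, L) = 2*L/(L + h) (P(h, L) = (2*L)/(L + h) = 2*L/(L + h))
P(I, -4)*32 = (2*(-4)/(-4 - 4))*32 = (2*(-4)/(-8))*32 = (2*(-4)*(-⅛))*32 = 1*32 = 32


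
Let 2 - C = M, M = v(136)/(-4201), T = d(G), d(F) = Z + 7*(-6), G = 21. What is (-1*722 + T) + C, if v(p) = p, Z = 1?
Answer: -3196825/4201 ≈ -760.97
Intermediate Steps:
d(F) = -41 (d(F) = 1 + 7*(-6) = 1 - 42 = -41)
T = -41
M = -136/4201 (M = 136/(-4201) = 136*(-1/4201) = -136/4201 ≈ -0.032373)
C = 8538/4201 (C = 2 - 1*(-136/4201) = 2 + 136/4201 = 8538/4201 ≈ 2.0324)
(-1*722 + T) + C = (-1*722 - 41) + 8538/4201 = (-722 - 41) + 8538/4201 = -763 + 8538/4201 = -3196825/4201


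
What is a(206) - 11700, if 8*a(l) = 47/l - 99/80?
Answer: -771272317/65920 ≈ -11700.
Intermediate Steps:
a(l) = -99/640 + 47/(8*l) (a(l) = (47/l - 99/80)/8 = (-99/80 + 47/l)/8 = -99/640 + 47/(8*l))
a(206) - 11700 = (1/640)*(3760 - 99*206)/206 - 11700 = (1/640)*(1/206)*(3760 - 20394) - 11700 = (1/640)*(1/206)*(-16634) - 11700 = -8317/65920 - 11700 = -771272317/65920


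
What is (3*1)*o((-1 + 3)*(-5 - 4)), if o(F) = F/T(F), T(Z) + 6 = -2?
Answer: 27/4 ≈ 6.7500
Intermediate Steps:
T(Z) = -8 (T(Z) = -6 - 2 = -8)
o(F) = -F/8 (o(F) = F/(-8) = F*(-⅛) = -F/8)
(3*1)*o((-1 + 3)*(-5 - 4)) = (3*1)*(-(-1 + 3)*(-5 - 4)/8) = 3*(-(-9)/4) = 3*(-⅛*(-18)) = 3*(9/4) = 27/4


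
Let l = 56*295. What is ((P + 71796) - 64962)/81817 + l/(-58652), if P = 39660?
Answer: 343837312/1199682671 ≈ 0.28661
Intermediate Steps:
l = 16520
((P + 71796) - 64962)/81817 + l/(-58652) = ((39660 + 71796) - 64962)/81817 + 16520/(-58652) = (111456 - 64962)*(1/81817) + 16520*(-1/58652) = 46494*(1/81817) - 4130/14663 = 46494/81817 - 4130/14663 = 343837312/1199682671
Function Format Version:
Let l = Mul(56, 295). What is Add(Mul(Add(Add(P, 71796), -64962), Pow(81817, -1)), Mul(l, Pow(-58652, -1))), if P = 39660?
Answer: Rational(343837312, 1199682671) ≈ 0.28661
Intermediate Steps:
l = 16520
Add(Mul(Add(Add(P, 71796), -64962), Pow(81817, -1)), Mul(l, Pow(-58652, -1))) = Add(Mul(Add(Add(39660, 71796), -64962), Pow(81817, -1)), Mul(16520, Pow(-58652, -1))) = Add(Mul(Add(111456, -64962), Rational(1, 81817)), Mul(16520, Rational(-1, 58652))) = Add(Mul(46494, Rational(1, 81817)), Rational(-4130, 14663)) = Add(Rational(46494, 81817), Rational(-4130, 14663)) = Rational(343837312, 1199682671)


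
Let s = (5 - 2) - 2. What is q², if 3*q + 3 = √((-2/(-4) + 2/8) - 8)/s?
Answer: (6 - I*√29)²/36 ≈ 0.19444 - 1.7951*I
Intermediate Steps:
s = 1 (s = 3 - 2 = 1)
q = -1 + I*√29/6 (q = -1 + (√((-2/(-4) + 2/8) - 8)/1)/3 = -1 + (√((-2*(-¼) + 2*(⅛)) - 8)*1)/3 = -1 + (√((½ + ¼) - 8)*1)/3 = -1 + (√(¾ - 8)*1)/3 = -1 + (√(-29/4)*1)/3 = -1 + ((I*√29/2)*1)/3 = -1 + (I*√29/2)/3 = -1 + I*√29/6 ≈ -1.0 + 0.89753*I)
q² = (-1 + I*√29/6)²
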